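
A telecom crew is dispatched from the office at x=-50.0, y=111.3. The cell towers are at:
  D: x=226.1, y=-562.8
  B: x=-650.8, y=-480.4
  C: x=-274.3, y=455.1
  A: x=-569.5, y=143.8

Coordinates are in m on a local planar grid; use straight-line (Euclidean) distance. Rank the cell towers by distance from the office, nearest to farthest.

C, A, D, B

Distance from the office at x=-50.0, y=111.3 to each:
C x=-274.3, y=455.1: 410.5 m
A x=-569.5, y=143.8: 520.5 m
D x=226.1, y=-562.8: 728.5 m
B x=-650.8, y=-480.4: 843.2 m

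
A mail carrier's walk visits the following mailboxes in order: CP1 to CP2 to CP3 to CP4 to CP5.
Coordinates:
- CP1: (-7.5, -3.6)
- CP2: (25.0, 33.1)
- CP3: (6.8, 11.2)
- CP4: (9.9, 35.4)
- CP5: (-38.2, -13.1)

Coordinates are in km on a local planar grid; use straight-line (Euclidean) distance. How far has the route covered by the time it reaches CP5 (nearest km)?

170 km

Leg distances:
CP1→CP2: 49.0 km  (cumulative 49.0 km)
CP2→CP3: 28.5 km  (cumulative 77.5 km)
CP3→CP4: 24.4 km  (cumulative 101.9 km)
CP4→CP5: 68.3 km  (cumulative 170.2 km)
Cumulative distance at CP5 ≈ 170 km.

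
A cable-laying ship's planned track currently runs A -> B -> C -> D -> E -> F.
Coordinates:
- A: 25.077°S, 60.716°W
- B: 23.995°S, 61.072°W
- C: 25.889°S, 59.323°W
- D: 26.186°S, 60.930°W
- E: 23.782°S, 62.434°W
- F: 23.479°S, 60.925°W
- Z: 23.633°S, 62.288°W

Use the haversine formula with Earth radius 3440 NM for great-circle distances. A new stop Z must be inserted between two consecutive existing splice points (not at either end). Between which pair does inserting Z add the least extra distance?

Added distance for inserting Z between each consecutive pair:
A–B: 124.5 NM
B–C: 132.8 NM
C–D: 292.6 NM
D–E: 16.3 NM
E–F: 2.6 NM
Smallest added distance is 2.6 NM, inserting between E and F.

between E and F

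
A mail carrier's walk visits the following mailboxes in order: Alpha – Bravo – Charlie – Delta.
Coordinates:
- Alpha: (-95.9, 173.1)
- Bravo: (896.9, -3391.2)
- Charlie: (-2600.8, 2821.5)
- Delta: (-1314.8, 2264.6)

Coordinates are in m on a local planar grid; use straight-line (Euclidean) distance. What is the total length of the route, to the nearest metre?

Leg distances:
Alpha→Bravo: 3700.0 m  (cumulative 3700.0 m)
Bravo→Charlie: 7129.6 m  (cumulative 10829.6 m)
Charlie→Delta: 1401.4 m  (cumulative 12231.0 m)
Total route length ≈ 12231 m.

12231 m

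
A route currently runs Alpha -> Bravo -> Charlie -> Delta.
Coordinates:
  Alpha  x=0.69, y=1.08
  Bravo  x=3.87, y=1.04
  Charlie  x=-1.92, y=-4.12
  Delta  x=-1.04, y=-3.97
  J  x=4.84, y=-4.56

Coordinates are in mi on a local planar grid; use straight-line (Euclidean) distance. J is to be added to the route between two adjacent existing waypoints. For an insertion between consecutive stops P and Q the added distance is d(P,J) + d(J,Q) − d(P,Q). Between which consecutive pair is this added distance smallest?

between Bravo and Charlie

Added distance for inserting J between each consecutive pair:
Alpha–Bravo: 9.5 mi
Bravo–Charlie: 4.7 mi
Charlie–Delta: 11.8 mi
Smallest added distance is 4.7 mi, inserting between Bravo and Charlie.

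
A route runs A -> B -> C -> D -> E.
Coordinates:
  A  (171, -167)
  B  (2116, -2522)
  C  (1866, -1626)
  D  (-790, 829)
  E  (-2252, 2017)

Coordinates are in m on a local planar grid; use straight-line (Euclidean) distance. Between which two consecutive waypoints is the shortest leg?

B–C

Leg distances:
A→B: 3054.3 m
B→C: 930.2 m
C→D: 3616.8 m
D→E: 1883.8 m
The shortest leg is B–C at 930.2 m.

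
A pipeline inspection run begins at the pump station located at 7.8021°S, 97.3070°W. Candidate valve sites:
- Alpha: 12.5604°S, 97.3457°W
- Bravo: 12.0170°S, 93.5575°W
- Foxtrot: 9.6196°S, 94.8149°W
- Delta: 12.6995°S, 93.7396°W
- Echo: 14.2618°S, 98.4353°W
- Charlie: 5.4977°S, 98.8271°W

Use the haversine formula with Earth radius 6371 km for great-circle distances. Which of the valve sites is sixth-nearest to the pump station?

Distance to each, sorted:
Charlie: 306.3 km
Foxtrot: 340.4 km
Alpha: 529.1 km
Bravo: 623.1 km
Delta: 669.9 km
Echo: 728.8 km
The sixth-nearest is Echo at 728.8 km.

Echo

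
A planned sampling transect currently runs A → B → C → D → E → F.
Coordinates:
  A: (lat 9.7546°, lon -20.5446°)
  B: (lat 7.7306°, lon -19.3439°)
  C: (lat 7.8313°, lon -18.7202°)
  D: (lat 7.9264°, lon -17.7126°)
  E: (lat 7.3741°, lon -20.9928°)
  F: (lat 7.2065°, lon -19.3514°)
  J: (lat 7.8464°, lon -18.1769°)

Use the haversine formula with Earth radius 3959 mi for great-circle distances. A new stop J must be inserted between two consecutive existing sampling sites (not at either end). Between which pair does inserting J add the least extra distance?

Added distance for inserting J between each consecutive pair:
A–B: 126.8 mi
B–C: 74.2 mi
C–D: 0.2 mi
D–E: 0.0 mi
E–F: 174.3 mi
Smallest added distance is 0.0 mi, inserting between D and E.

between D and E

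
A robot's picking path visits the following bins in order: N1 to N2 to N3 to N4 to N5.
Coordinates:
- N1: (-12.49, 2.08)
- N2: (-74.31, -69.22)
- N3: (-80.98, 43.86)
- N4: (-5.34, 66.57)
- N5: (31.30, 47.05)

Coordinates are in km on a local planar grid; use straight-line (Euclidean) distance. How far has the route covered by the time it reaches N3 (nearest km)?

Leg distances:
N1→N2: 94.4 km  (cumulative 94.4 km)
N2→N3: 113.3 km  (cumulative 207.6 km)
Cumulative distance at N3 ≈ 208 km.

208 km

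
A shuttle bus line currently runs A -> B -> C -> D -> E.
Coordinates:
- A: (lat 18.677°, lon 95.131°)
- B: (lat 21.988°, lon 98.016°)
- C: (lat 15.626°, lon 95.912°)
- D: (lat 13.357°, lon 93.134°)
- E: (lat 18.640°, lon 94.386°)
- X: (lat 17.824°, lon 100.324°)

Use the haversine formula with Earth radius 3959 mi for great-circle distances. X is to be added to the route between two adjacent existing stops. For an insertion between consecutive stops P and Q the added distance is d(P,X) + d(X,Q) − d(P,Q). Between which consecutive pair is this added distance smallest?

Added distance for inserting X between each consecutive pair:
A–B: 374.8 mi
B–C: 192.9 mi
C–D: 655.2 mi
D–E: 588.6 mi
Smallest added distance is 192.9 mi, inserting between B and C.

between B and C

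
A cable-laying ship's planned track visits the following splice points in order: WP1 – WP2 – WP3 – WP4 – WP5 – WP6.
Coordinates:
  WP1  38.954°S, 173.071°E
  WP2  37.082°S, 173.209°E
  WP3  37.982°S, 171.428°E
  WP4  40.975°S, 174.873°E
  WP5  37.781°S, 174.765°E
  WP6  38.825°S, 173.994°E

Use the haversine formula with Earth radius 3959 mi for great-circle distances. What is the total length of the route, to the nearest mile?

Leg distances:
WP1→WP2: 129.6 mi  (cumulative 129.6 mi)
WP2→WP3: 115.7 mi  (cumulative 245.3 mi)
WP3→WP4: 276.6 mi  (cumulative 521.9 mi)
WP4→WP5: 220.8 mi  (cumulative 742.6 mi)
WP5→WP6: 83.4 mi  (cumulative 826.0 mi)
Total route length ≈ 826 mi.

826 mi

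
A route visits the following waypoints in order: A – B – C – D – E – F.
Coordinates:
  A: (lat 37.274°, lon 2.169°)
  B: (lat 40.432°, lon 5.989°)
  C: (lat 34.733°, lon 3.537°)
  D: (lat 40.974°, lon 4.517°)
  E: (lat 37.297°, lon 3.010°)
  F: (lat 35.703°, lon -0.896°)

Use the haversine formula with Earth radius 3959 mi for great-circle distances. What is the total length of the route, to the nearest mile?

Leg distances:
A→B: 299.7 mi  (cumulative 299.7 mi)
B→C: 416.0 mi  (cumulative 715.7 mi)
C→D: 434.5 mi  (cumulative 1150.2 mi)
D→E: 266.6 mi  (cumulative 1416.8 mi)
E→F: 243.3 mi  (cumulative 1660.1 mi)
Total route length ≈ 1660 mi.

1660 mi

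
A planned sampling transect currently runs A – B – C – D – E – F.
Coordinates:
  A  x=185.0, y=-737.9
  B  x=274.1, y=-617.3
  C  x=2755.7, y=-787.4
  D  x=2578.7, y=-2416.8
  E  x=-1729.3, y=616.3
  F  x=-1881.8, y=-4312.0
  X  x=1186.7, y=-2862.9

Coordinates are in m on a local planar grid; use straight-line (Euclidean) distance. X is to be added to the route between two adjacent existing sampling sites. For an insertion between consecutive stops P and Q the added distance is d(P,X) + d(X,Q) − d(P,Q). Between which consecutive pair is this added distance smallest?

Added distance for inserting X between each consecutive pair:
A–B: 4623.3 m
B–C: 2538.4 m
C–D: 2424.6 m
D–E: 732.7 m
E–F: 3002.4 m
Smallest added distance is 732.7 m, inserting between D and E.

between D and E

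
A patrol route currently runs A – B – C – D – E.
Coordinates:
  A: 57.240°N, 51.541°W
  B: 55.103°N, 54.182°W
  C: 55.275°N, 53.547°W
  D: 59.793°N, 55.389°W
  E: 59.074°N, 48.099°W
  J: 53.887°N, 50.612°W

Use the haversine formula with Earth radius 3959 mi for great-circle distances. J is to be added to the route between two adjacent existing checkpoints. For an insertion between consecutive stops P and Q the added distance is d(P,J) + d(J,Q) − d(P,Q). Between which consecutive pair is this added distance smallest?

Added distance for inserting J between each consecutive pair:
A–B: 221.4 mi
B–C: 290.0 mi
C–D: 278.1 mi
D–E: 556.1 mi
Smallest added distance is 221.4 mi, inserting between A and B.

between A and B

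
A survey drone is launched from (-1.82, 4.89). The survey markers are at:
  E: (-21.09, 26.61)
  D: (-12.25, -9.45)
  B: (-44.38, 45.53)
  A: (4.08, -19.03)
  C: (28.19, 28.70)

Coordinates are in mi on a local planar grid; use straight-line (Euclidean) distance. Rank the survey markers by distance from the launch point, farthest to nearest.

Distances from the launch point:
B (-44.38, 45.53): 58.8 mi
C (28.19, 28.70): 38.3 mi
E (-21.09, 26.61): 29.0 mi
A (4.08, -19.03): 24.6 mi
D (-12.25, -9.45): 17.7 mi

B, C, E, A, D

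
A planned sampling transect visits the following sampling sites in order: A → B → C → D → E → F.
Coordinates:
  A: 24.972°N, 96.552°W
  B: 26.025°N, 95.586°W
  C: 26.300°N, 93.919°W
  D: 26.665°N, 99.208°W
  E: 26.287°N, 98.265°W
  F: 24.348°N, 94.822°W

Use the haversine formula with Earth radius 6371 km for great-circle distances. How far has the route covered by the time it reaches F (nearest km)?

1360 km

Leg distances:
A→B: 152.0 km  (cumulative 152.0 km)
B→C: 169.2 km  (cumulative 321.2 km)
C→D: 527.9 km  (cumulative 849.1 km)
D→E: 102.8 km  (cumulative 951.9 km)
E→F: 407.7 km  (cumulative 1359.6 km)
Cumulative distance at F ≈ 1360 km.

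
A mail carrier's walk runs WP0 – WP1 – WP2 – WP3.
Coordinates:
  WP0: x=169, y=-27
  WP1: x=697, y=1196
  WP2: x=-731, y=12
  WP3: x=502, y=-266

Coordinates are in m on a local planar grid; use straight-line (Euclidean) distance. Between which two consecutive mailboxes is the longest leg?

Leg distances:
WP0→WP1: 1332.1 m
WP1→WP2: 1855.0 m
WP2→WP3: 1264.0 m
The longest leg is WP1–WP2 at 1855.0 m.

WP1–WP2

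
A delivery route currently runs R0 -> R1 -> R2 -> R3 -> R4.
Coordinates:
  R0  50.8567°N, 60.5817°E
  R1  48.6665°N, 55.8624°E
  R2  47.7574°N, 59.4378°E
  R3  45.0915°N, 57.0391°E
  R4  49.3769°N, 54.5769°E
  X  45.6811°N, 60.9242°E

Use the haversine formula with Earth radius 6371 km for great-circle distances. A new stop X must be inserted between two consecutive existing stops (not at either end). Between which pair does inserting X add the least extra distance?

Added distance for inserting X between each consecutive pair:
R0–R1: 665.1 km
R1–R2: 480.0 km
R2–R3: 218.8 km
R3–R4: 427.8 km
Smallest added distance is 218.8 km, inserting between R2 and R3.

between R2 and R3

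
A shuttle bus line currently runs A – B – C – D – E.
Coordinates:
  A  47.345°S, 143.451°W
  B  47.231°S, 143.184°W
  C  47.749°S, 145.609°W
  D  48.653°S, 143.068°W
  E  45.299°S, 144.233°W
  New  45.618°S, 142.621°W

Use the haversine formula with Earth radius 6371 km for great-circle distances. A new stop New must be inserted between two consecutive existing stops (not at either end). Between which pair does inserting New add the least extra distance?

Added distance for inserting New between each consecutive pair:
A–B: 363.0 km
B–C: 322.1 km
C–D: 454.4 km
D–E: 86.5 km
Smallest added distance is 86.5 km, inserting between D and E.

between D and E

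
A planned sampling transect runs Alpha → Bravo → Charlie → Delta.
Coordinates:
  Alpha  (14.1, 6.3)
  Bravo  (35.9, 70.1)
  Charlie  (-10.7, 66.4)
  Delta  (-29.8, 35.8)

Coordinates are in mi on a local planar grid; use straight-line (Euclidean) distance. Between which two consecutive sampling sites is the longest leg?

Alpha–Bravo

Leg distances:
Alpha→Bravo: 67.4 mi
Bravo→Charlie: 46.7 mi
Charlie→Delta: 36.1 mi
The longest leg is Alpha–Bravo at 67.4 mi.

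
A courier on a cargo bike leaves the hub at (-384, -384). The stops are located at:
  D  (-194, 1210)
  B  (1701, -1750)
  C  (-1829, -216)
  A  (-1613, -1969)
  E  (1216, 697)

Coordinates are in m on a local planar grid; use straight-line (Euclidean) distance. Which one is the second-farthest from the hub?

A

Distances from the hub ((-384, -384)):
B: 2492.6 m
A: 2005.7 m
E: 1930.9 m
D: 1605.3 m
C: 1454.7 m
The second-farthest is A at 2005.7 m.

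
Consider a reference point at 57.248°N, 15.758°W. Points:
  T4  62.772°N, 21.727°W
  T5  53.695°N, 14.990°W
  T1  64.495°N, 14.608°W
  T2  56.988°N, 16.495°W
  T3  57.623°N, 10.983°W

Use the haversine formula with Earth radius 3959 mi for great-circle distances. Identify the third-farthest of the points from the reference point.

Distances from the reference point (57.248°N, 15.758°W):
T1: 502.2 mi
T4: 433.4 mi
T5: 247.3 mi
T3: 179.4 mi
T2: 33.0 mi
The third-farthest is T5 at 247.3 mi.

T5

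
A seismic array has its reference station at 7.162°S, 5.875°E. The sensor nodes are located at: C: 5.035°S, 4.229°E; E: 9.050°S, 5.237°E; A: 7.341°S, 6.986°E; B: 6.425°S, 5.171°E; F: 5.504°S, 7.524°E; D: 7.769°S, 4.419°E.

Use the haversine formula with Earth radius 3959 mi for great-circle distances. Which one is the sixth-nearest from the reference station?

C

Distance to each, sorted:
B: 70.2 mi
A: 77.2 mi
D: 108.2 mi
E: 137.6 mi
F: 161.1 mi
C: 185.4 mi
The sixth-nearest is C at 185.4 mi.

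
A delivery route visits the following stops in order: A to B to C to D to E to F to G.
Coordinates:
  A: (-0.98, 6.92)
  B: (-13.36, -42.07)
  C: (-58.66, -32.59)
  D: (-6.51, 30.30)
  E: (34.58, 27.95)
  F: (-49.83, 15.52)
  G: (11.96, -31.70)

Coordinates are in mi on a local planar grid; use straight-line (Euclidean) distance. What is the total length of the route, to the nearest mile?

Leg distances:
A→B: 50.5 mi  (cumulative 50.5 mi)
B→C: 46.3 mi  (cumulative 96.8 mi)
C→D: 81.7 mi  (cumulative 178.5 mi)
D→E: 41.2 mi  (cumulative 219.7 mi)
E→F: 85.3 mi  (cumulative 305.0 mi)
F→G: 77.8 mi  (cumulative 382.8 mi)
Total route length ≈ 383 mi.

383 mi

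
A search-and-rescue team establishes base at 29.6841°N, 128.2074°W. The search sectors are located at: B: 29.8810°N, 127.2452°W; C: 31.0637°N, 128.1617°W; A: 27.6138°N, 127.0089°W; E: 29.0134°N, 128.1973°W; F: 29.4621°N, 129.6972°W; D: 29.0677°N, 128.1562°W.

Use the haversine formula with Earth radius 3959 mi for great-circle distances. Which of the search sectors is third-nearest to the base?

Distances from the base (29.6841°N, 128.2074°W):
D: 42.7 mi
E: 46.3 mi
B: 59.3 mi
F: 90.8 mi
C: 95.4 mi
A: 160.5 mi
The third-nearest is B at 59.3 mi.

B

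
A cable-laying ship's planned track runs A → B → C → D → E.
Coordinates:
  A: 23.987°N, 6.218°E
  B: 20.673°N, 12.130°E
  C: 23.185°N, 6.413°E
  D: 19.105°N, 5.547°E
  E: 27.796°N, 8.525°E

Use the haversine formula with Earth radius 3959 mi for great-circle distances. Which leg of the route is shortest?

C–D

Leg distances:
A→B: 441.8 mi
B→C: 405.4 mi
C→D: 287.4 mi
D→E: 629.4 mi
The shortest leg is C–D at 287.4 mi.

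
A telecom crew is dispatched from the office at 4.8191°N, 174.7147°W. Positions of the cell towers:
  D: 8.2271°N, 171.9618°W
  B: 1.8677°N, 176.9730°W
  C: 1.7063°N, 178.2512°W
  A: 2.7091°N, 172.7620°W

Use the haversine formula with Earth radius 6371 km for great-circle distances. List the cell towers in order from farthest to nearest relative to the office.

C, D, B, A

Computing each great-circle distance from 4.8191°N, 174.7147°W:
C 1.7063°N, 178.2512°W: 523.4 km
D 8.2271°N, 171.9618°W: 485.9 km
B 1.8677°N, 176.9730°W: 413.0 km
A 2.7091°N, 172.7620°W: 319.3 km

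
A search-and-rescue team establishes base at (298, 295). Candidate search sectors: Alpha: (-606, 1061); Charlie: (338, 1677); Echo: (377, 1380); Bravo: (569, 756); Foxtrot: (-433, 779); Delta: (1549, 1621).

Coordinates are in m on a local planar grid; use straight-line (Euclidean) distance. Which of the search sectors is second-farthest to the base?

Distance to each, sorted:
Delta: 1823.0 m
Charlie: 1382.6 m
Alpha: 1184.9 m
Echo: 1087.9 m
Foxtrot: 876.7 m
Bravo: 534.8 m
The second-farthest is Charlie at 1382.6 m.

Charlie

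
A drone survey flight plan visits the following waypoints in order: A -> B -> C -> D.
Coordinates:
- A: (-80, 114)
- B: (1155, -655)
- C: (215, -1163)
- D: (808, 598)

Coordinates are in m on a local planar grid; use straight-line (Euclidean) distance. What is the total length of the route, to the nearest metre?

Leg distances:
A→B: 1454.8 m  (cumulative 1454.8 m)
B→C: 1068.5 m  (cumulative 2523.3 m)
C→D: 1858.2 m  (cumulative 4381.5 m)
Total route length ≈ 4381 m.

4381 m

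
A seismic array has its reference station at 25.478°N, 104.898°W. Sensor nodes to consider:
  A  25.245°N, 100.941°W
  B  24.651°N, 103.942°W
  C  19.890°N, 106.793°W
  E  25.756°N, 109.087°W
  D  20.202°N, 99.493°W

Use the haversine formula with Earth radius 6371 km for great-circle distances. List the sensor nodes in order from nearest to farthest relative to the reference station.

B, A, E, C, D

Distances from the reference station:
B 24.651°N, 103.942°W: 133.1 km
A 25.245°N, 100.941°W: 398.4 km
E 25.756°N, 109.087°W: 421.1 km
C 19.890°N, 106.793°W: 651.0 km
D 20.202°N, 99.493°W: 806.6 km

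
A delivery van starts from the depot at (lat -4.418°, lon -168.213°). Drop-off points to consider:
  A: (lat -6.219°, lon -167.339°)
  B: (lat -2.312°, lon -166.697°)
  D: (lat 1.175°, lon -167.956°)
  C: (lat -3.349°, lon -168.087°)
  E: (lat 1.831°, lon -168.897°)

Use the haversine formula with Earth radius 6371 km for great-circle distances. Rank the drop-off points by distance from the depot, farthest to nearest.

Distances from the depot:
E (lat 1.831°, lon -168.897°): 699.0 km
D (lat 1.175°, lon -167.956°): 622.6 km
B (lat -2.312°, lon -166.697°): 288.4 km
A (lat -6.219°, lon -167.339°): 222.4 km
C (lat -3.349°, lon -168.087°): 119.7 km

E, D, B, A, C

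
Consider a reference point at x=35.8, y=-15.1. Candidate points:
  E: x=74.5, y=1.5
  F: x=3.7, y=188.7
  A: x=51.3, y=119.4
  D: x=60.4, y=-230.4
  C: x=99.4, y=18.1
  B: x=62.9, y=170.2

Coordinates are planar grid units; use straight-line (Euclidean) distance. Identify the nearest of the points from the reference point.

Distance to each, sorted:
E: 42.1
C: 71.7
A: 135.4
B: 187.3
F: 206.3
D: 216.7
The nearest is E at 42.1.

E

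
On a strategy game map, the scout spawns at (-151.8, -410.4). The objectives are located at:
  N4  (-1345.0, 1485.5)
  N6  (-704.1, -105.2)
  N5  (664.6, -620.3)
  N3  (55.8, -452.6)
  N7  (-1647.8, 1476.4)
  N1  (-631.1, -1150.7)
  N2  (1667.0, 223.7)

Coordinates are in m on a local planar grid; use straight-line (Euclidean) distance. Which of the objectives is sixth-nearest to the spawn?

Distances from the spawn ((-151.8, -410.4)):
N3: 211.8 m
N6: 631.0 m
N5: 843.0 m
N1: 881.9 m
N2: 1926.2 m
N4: 2240.1 m
N7: 2407.9 m
The sixth-nearest is N4 at 2240.1 m.

N4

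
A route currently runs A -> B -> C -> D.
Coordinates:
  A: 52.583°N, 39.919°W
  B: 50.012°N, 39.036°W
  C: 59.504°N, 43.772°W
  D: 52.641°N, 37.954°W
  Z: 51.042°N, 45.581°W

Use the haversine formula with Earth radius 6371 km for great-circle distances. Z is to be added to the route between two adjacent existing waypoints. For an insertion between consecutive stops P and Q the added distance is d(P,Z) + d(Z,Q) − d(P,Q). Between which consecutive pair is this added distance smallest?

Added distance for inserting Z between each consecutive pair:
A–B: 609.2 km
B–C: 326.6 km
C–D: 657.3 km
Smallest added distance is 326.6 km, inserting between B and C.

between B and C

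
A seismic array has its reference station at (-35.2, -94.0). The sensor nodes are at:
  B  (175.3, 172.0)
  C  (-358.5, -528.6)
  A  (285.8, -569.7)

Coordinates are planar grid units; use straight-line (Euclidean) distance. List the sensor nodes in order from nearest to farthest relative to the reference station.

Distance from the reference station at (-35.2, -94.0) to each:
B (175.3, 172.0): 339.2
C (-358.5, -528.6): 541.7
A (285.8, -569.7): 573.9

B, C, A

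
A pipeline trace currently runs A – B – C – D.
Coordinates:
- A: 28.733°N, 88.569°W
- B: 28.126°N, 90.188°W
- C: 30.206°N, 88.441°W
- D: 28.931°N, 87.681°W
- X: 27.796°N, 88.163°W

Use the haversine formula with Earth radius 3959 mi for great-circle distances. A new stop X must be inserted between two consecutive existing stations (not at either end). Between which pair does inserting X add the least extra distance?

between A and B

Added distance for inserting X between each consecutive pair:
A–B: 88.0 mi
B–C: 114.8 mi
C–D: 151.9 mi
Smallest added distance is 88.0 mi, inserting between A and B.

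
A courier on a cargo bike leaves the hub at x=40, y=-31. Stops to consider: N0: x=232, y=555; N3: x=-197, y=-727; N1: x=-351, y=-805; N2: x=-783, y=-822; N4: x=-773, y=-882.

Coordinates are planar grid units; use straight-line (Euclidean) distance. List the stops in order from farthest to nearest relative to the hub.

Distance from the hub at x=40, y=-31 to each:
N4 x=-773, y=-882: 1176.9
N2 x=-783, y=-822: 1141.5
N1 x=-351, y=-805: 867.2
N3 x=-197, y=-727: 735.2
N0 x=232, y=555: 616.7

N4, N2, N1, N3, N0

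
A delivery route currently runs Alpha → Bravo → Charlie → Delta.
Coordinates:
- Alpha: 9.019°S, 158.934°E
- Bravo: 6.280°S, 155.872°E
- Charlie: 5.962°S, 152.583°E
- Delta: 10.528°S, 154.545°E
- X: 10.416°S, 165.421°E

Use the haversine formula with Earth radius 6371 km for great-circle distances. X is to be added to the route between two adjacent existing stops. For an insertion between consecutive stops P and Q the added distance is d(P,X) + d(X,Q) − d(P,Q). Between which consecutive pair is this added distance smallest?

between Alpha and Bravo

Added distance for inserting X between each consecutive pair:
Alpha–Bravo: 1419.7 km
Bravo–Charlie: 2278.0 km
Charlie–Delta: 2134.4 km
Smallest added distance is 1419.7 km, inserting between Alpha and Bravo.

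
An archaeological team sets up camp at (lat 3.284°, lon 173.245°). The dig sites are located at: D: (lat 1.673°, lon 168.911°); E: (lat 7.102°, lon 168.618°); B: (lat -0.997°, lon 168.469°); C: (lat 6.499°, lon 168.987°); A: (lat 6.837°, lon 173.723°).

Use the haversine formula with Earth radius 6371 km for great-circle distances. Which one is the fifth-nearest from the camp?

Distances from the camp ((lat 3.284°, lon 173.245°)):
A: 398.6 km
D: 513.7 km
C: 591.8 km
E: 665.3 km
B: 713.0 km
The fifth-nearest is B at 713.0 km.

B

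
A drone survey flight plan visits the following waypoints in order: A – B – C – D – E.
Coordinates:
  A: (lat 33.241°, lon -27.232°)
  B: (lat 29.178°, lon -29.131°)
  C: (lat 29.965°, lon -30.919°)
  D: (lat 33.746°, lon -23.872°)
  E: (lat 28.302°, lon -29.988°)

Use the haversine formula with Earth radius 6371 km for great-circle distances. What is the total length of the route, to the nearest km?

2307 km

Leg distances:
A→B: 486.5 km  (cumulative 486.5 km)
B→C: 193.8 km  (cumulative 680.3 km)
C→D: 786.9 km  (cumulative 1467.2 km)
D→E: 839.9 km  (cumulative 2307.1 km)
Total route length ≈ 2307 km.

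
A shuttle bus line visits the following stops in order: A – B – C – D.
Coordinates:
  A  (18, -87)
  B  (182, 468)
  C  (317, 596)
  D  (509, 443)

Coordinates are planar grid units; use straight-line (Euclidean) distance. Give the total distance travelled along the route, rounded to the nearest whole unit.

1010

Leg distances:
A→B: 578.7  (cumulative 578.7)
B→C: 186.0  (cumulative 764.8)
C→D: 245.5  (cumulative 1010.3)
Total route length ≈ 1010.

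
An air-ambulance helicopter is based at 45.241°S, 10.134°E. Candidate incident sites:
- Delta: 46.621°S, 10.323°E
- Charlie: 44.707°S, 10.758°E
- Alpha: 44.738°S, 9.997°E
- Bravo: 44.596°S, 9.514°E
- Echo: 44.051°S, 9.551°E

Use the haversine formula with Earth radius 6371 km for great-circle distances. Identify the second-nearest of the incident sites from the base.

Distances from the base (45.241°S, 10.134°E):
Alpha: 57.0 km
Charlie: 77.0 km
Bravo: 86.8 km
Echo: 140.1 km
Delta: 154.1 km
The second-nearest is Charlie at 77.0 km.

Charlie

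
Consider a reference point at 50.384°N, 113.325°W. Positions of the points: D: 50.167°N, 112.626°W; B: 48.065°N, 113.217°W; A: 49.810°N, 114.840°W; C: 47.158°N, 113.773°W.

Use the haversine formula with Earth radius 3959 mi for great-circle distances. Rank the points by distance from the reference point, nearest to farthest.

D, A, B, C

Computing each great-circle distance from 50.384°N, 113.325°W:
D 50.167°N, 112.626°W: 34.3 mi
A 49.810°N, 114.840°W: 78.0 mi
B 48.065°N, 113.217°W: 160.3 mi
C 47.158°N, 113.773°W: 223.8 mi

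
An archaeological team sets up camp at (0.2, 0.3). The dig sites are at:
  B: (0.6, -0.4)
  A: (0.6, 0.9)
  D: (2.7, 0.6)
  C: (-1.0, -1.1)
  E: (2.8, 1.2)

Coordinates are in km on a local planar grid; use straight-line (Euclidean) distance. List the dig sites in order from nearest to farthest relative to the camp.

Computing each straight-line distance from (0.2, 0.3):
A (0.6, 0.9): 0.7 km
B (0.6, -0.4): 0.8 km
C (-1.0, -1.1): 1.8 km
D (2.7, 0.6): 2.5 km
E (2.8, 1.2): 2.8 km

A, B, C, D, E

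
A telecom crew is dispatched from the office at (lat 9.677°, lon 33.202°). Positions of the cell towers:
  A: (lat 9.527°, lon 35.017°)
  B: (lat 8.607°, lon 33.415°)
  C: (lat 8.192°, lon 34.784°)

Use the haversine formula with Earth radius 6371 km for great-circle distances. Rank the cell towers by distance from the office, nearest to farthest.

Computing each great-circle distance from (lat 9.677°, lon 33.202°):
B (lat 8.607°, lon 33.415°): 121.3 km
A (lat 9.527°, lon 35.017°): 199.7 km
C (lat 8.192°, lon 34.784°): 239.7 km

B, A, C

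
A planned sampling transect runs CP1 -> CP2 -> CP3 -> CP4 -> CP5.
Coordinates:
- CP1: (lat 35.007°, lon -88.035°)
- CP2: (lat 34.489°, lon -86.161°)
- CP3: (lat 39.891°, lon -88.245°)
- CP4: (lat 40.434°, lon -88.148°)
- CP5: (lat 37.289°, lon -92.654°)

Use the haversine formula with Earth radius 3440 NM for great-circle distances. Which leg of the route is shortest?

CP3–CP4

Leg distances:
CP1→CP2: 97.5 NM
CP2→CP3: 339.3 NM
CP3→CP4: 32.9 NM
CP4→CP5: 282.8 NM
The shortest leg is CP3–CP4 at 32.9 NM.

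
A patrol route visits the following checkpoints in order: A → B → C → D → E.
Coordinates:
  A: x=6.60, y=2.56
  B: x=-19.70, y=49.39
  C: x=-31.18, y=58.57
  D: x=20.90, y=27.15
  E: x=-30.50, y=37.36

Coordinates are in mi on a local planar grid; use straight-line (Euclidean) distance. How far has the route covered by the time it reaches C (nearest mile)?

Leg distances:
A→B: 53.7 mi  (cumulative 53.7 mi)
B→C: 14.7 mi  (cumulative 68.4 mi)
Cumulative distance at C ≈ 68 mi.

68 mi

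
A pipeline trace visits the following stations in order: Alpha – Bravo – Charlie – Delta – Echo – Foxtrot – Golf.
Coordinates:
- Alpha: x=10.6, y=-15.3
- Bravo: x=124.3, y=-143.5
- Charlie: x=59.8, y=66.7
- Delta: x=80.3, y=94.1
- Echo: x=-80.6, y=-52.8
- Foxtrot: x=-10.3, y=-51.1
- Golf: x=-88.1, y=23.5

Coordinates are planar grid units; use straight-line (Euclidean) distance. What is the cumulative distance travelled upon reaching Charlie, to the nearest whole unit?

391

Leg distances:
Alpha→Bravo: 171.4  (cumulative 171.4)
Bravo→Charlie: 219.9  (cumulative 391.2)
Cumulative distance at Charlie ≈ 391.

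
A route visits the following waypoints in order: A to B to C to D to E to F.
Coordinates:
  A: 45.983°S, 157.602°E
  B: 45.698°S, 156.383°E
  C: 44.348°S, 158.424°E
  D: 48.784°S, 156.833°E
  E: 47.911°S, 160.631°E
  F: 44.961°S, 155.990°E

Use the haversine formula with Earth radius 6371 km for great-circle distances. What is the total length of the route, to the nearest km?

1608 km

Leg distances:
A→B: 99.6 km  (cumulative 99.6 km)
B→C: 219.7 km  (cumulative 319.3 km)
C→D: 508.0 km  (cumulative 827.3 km)
D→E: 297.0 km  (cumulative 1124.2 km)
E→F: 483.7 km  (cumulative 1607.9 km)
Total route length ≈ 1608 km.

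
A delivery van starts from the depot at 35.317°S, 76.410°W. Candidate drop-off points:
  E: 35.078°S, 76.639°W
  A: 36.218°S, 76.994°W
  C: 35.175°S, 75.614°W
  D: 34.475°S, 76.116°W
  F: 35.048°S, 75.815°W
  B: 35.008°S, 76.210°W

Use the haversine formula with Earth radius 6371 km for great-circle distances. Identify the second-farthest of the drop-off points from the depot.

D

Distance to each, sorted:
A: 113.2 km
D: 97.4 km
C: 74.0 km
F: 61.8 km
B: 38.9 km
E: 33.8 km
The second-farthest is D at 97.4 km.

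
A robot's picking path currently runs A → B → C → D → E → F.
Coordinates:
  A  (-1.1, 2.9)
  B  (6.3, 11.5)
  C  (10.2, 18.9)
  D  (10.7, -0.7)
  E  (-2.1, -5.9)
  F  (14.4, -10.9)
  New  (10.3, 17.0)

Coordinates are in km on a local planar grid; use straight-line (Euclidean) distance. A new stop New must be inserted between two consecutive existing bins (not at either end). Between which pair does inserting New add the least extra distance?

Added distance for inserting New between each consecutive pair:
A–B: 13.6 km
B–C: 0.3 km
C–D: 0.0 km
D–E: 29.9 km
E–F: 37.0 km
Smallest added distance is 0.0 km, inserting between C and D.

between C and D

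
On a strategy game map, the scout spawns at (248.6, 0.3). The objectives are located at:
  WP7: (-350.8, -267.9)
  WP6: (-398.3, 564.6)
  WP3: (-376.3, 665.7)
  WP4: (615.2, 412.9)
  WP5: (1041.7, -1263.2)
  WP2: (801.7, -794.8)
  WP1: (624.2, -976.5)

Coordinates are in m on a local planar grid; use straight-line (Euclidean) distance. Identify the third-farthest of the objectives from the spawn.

WP2

Distance to each, sorted:
WP5: 1491.8 m
WP1: 1046.5 m
WP2: 968.6 m
WP3: 912.8 m
WP6: 858.4 m
WP7: 656.7 m
WP4: 551.9 m
The third-farthest is WP2 at 968.6 m.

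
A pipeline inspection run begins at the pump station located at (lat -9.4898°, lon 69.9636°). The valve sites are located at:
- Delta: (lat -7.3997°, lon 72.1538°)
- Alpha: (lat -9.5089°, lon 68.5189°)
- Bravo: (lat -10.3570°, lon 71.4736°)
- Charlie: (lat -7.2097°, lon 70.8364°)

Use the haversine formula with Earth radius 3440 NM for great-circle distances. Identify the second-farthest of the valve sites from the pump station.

Distance to each, sorted:
Delta: 180.7 NM
Charlie: 146.4 NM
Bravo: 103.4 NM
Alpha: 85.6 NM
The second-farthest is Charlie at 146.4 NM.

Charlie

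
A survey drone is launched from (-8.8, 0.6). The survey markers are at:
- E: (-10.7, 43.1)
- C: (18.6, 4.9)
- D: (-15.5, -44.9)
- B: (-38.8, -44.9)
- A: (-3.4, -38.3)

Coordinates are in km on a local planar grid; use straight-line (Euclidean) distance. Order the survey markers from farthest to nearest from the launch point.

Distances from the launch point:
B (-38.8, -44.9): 54.5 km
D (-15.5, -44.9): 46.0 km
E (-10.7, 43.1): 42.5 km
A (-3.4, -38.3): 39.3 km
C (18.6, 4.9): 27.7 km

B, D, E, A, C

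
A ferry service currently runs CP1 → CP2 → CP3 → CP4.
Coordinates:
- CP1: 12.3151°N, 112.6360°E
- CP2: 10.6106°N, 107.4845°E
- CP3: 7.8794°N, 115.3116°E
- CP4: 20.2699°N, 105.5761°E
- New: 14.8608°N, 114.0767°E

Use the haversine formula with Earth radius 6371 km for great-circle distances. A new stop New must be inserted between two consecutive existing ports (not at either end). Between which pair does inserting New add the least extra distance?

Added distance for inserting New between each consecutive pair:
CP1–CP2: 587.5 km
CP2–CP3: 733.7 km
CP3–CP4: 140.1 km
Smallest added distance is 140.1 km, inserting between CP3 and CP4.

between CP3 and CP4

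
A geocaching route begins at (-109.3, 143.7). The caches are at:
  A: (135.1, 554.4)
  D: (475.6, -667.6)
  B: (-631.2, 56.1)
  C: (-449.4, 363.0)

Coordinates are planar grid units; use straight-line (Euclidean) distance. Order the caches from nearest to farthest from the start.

C, A, B, D

Computing each straight-line distance from (-109.3, 143.7):
C (-449.4, 363.0): 404.7
A (135.1, 554.4): 477.9
B (-631.2, 56.1): 529.2
D (475.6, -667.6): 1000.2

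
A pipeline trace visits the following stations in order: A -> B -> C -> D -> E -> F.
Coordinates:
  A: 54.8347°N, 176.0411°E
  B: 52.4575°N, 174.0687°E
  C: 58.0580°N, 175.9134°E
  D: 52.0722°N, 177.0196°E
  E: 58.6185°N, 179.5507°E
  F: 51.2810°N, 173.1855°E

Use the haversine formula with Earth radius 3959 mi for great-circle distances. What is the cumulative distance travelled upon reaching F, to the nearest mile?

2022 mi

Leg distances:
A→B: 183.0 mi  (cumulative 183.0 mi)
B→C: 393.7 mi  (cumulative 576.7 mi)
C→D: 415.9 mi  (cumulative 992.6 mi)
D→E: 463.1 mi  (cumulative 1455.7 mi)
E→F: 565.9 mi  (cumulative 2021.5 mi)
Cumulative distance at F ≈ 2022 mi.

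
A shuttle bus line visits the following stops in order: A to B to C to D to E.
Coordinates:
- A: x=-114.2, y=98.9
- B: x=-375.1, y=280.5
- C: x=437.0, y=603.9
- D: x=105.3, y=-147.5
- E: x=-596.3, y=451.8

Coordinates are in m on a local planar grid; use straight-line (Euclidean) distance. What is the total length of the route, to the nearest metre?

2936 m

Leg distances:
A→B: 317.9 m  (cumulative 317.9 m)
B→C: 874.1 m  (cumulative 1192.0 m)
C→D: 821.4 m  (cumulative 2013.4 m)
D→E: 922.7 m  (cumulative 2936.1 m)
Total route length ≈ 2936 m.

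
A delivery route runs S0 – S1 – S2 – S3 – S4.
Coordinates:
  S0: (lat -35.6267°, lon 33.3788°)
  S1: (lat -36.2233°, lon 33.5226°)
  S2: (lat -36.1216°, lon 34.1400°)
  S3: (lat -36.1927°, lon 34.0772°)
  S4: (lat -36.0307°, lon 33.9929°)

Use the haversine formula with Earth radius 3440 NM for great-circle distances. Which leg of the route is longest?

S0–S1

Leg distances:
S0→S1: 36.5 NM
S1→S2: 30.5 NM
S2→S3: 5.2 NM
S3→S4: 10.6 NM
The longest leg is S0–S1 at 36.5 NM.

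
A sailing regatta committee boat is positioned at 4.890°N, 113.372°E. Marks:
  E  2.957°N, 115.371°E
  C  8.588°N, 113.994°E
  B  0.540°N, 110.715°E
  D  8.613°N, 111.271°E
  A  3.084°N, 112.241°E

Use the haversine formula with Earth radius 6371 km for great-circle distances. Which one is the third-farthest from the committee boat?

C

Distance to each, sorted:
B: 566.6 km
D: 474.5 km
C: 416.9 km
E: 308.8 km
A: 236.8 km
The third-farthest is C at 416.9 km.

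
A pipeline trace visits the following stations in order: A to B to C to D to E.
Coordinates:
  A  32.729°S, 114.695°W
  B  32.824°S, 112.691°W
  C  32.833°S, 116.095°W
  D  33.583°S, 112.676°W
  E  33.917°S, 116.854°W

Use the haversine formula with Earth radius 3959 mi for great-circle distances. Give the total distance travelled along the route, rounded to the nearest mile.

Leg distances:
A→B: 116.6 mi  (cumulative 116.6 mi)
B→C: 197.6 mi  (cumulative 314.2 mi)
C→D: 204.3 mi  (cumulative 518.6 mi)
D→E: 241.1 mi  (cumulative 759.7 mi)
Total route length ≈ 760 mi.

760 mi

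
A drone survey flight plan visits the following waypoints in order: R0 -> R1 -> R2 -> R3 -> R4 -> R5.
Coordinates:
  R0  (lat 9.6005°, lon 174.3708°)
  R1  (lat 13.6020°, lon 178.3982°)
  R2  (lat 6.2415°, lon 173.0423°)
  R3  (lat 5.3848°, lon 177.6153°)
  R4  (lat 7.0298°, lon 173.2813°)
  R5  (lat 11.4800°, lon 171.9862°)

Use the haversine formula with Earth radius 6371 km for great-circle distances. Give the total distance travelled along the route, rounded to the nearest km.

3174 km

Leg distances:
R0→R1: 624.8 km  (cumulative 624.8 km)
R1→R2: 1006.7 km  (cumulative 1631.5 km)
R2→R3: 514.8 km  (cumulative 2146.2 km)
R3→R4: 512.8 km  (cumulative 2659.1 km)
R4→R5: 514.8 km  (cumulative 3173.9 km)
Total route length ≈ 3174 km.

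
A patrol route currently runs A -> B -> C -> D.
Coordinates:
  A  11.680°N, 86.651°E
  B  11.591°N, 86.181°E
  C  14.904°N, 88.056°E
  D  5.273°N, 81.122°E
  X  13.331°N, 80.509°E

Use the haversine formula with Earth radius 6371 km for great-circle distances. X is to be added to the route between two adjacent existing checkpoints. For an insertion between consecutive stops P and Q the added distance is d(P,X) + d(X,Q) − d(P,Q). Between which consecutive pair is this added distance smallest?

Added distance for inserting X between each consecutive pair:
A–B: 1284.9 km
B–C: 1057.3 km
C–D: 418.8 km
Smallest added distance is 418.8 km, inserting between C and D.

between C and D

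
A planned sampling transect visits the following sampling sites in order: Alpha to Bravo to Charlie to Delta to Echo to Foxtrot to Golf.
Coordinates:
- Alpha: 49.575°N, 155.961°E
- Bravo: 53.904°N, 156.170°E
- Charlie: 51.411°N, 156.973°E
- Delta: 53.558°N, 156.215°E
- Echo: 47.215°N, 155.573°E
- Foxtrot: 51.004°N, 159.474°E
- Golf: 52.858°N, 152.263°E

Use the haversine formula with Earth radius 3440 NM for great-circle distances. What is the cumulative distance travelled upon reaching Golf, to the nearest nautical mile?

Leg distances:
Alpha→Bravo: 260.0 NM  (cumulative 260.0 NM)
Bravo→Charlie: 152.5 NM  (cumulative 412.5 NM)
Charlie→Delta: 131.8 NM  (cumulative 544.4 NM)
Delta→Echo: 381.6 NM  (cumulative 926.0 NM)
Echo→Foxtrot: 274.2 NM  (cumulative 1200.2 NM)
Foxtrot→Golf: 289.1 NM  (cumulative 1489.3 NM)
Cumulative distance at Golf ≈ 1489 NM.

1489 NM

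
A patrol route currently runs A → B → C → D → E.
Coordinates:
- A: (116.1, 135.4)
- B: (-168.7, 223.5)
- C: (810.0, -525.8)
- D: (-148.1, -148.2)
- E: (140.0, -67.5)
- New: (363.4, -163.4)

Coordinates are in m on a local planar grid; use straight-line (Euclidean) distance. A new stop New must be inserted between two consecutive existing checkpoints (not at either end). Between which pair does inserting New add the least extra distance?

between B and C

Added distance for inserting New between each consecutive pair:
A–B: 747.6 m
B–C: 0.4 m
C–D: 57.0 m
D–E: 455.7 m
Smallest added distance is 0.4 m, inserting between B and C.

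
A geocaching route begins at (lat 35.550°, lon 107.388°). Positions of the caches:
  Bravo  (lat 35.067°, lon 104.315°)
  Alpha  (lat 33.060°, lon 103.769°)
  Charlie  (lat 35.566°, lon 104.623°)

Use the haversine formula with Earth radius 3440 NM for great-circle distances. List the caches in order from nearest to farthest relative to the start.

Charlie, Bravo, Alpha

Distances from the start:
Charlie (lat 35.566°, lon 104.623°): 135.1 NM
Bravo (lat 35.067°, lon 104.315°): 153.3 NM
Alpha (lat 33.060°, lon 103.769°): 233.6 NM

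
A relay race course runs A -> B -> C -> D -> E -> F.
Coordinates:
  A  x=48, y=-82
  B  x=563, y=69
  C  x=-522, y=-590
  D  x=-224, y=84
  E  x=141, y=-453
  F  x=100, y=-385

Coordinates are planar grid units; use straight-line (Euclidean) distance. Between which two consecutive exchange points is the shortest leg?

E–F

Leg distances:
A→B: 536.7
B→C: 1269.5
C→D: 736.9
D→E: 649.3
E→F: 79.4
The shortest leg is E–F at 79.4.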